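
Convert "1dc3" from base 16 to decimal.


Input: "1dc3" in base 16
Positional expansion:
  Digit '1' (value 1) x 16^3 = 4096
  Digit 'd' (value 13) x 16^2 = 3328
  Digit 'c' (value 12) x 16^1 = 192
  Digit '3' (value 3) x 16^0 = 3
Sum = 7619

7619


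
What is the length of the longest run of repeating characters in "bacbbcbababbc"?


Input: "bacbbcbababbc"
Scanning for longest run:
  Position 1 ('a'): new char, reset run to 1
  Position 2 ('c'): new char, reset run to 1
  Position 3 ('b'): new char, reset run to 1
  Position 4 ('b'): continues run of 'b', length=2
  Position 5 ('c'): new char, reset run to 1
  Position 6 ('b'): new char, reset run to 1
  Position 7 ('a'): new char, reset run to 1
  Position 8 ('b'): new char, reset run to 1
  Position 9 ('a'): new char, reset run to 1
  Position 10 ('b'): new char, reset run to 1
  Position 11 ('b'): continues run of 'b', length=2
  Position 12 ('c'): new char, reset run to 1
Longest run: 'b' with length 2

2


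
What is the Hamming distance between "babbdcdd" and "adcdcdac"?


Comparing "babbdcdd" and "adcdcdac" position by position:
  Position 0: 'b' vs 'a' => differ
  Position 1: 'a' vs 'd' => differ
  Position 2: 'b' vs 'c' => differ
  Position 3: 'b' vs 'd' => differ
  Position 4: 'd' vs 'c' => differ
  Position 5: 'c' vs 'd' => differ
  Position 6: 'd' vs 'a' => differ
  Position 7: 'd' vs 'c' => differ
Total differences (Hamming distance): 8

8


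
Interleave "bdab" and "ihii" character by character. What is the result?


Interleaving "bdab" and "ihii":
  Position 0: 'b' from first, 'i' from second => "bi"
  Position 1: 'd' from first, 'h' from second => "dh"
  Position 2: 'a' from first, 'i' from second => "ai"
  Position 3: 'b' from first, 'i' from second => "bi"
Result: bidhaibi

bidhaibi


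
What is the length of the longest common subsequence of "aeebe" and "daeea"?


LCS of "aeebe" and "daeea"
DP table:
           d    a    e    e    a
      0    0    0    0    0    0
  a   0    0    1    1    1    1
  e   0    0    1    2    2    2
  e   0    0    1    2    3    3
  b   0    0    1    2    3    3
  e   0    0    1    2    3    3
LCS length = dp[5][5] = 3

3


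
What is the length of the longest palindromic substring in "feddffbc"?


Input: "feddffbc"
Checking substrings for palindromes:
  [2:4] "dd" (len 2) => palindrome
  [4:6] "ff" (len 2) => palindrome
Longest palindromic substring: "dd" with length 2

2


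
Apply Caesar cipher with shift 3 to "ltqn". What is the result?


Caesar cipher: shift "ltqn" by 3
  'l' (pos 11) + 3 = pos 14 = 'o'
  't' (pos 19) + 3 = pos 22 = 'w'
  'q' (pos 16) + 3 = pos 19 = 't'
  'n' (pos 13) + 3 = pos 16 = 'q'
Result: owtq

owtq


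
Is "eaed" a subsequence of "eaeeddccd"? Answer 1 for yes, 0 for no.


Check if "eaed" is a subsequence of "eaeeddccd"
Greedy scan:
  Position 0 ('e'): matches sub[0] = 'e'
  Position 1 ('a'): matches sub[1] = 'a'
  Position 2 ('e'): matches sub[2] = 'e'
  Position 3 ('e'): no match needed
  Position 4 ('d'): matches sub[3] = 'd'
  Position 5 ('d'): no match needed
  Position 6 ('c'): no match needed
  Position 7 ('c'): no match needed
  Position 8 ('d'): no match needed
All 4 characters matched => is a subsequence

1


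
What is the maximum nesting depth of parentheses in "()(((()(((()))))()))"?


Input: "()(((()(((()))))()))"
Tracking depth:
  Position 0 '(': depth becomes 1
  Position 1 ')': depth becomes 0
  Position 2 '(': depth becomes 1
  Position 3 '(': depth becomes 2
  Position 4 '(': depth becomes 3
  Position 5 '(': depth becomes 4
  Position 6 ')': depth becomes 3
  Position 7 '(': depth becomes 4
  Position 8 '(': depth becomes 5
  Position 9 '(': depth becomes 6
  Position 10 '(': depth becomes 7
  Position 11 ')': depth becomes 6
  Position 12 ')': depth becomes 5
  Position 13 ')': depth becomes 4
  Position 14 ')': depth becomes 3
  Position 15 ')': depth becomes 2
  Position 16 '(': depth becomes 3
  Position 17 ')': depth becomes 2
  Position 18 ')': depth becomes 1
  Position 19 ')': depth becomes 0
Maximum depth reached: 7

7


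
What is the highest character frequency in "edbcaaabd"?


Input: edbcaaabd
Character counts:
  'a': 3
  'b': 2
  'c': 1
  'd': 2
  'e': 1
Maximum frequency: 3

3


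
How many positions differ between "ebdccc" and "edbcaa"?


Comparing "ebdccc" and "edbcaa" position by position:
  Position 0: 'e' vs 'e' => same
  Position 1: 'b' vs 'd' => DIFFER
  Position 2: 'd' vs 'b' => DIFFER
  Position 3: 'c' vs 'c' => same
  Position 4: 'c' vs 'a' => DIFFER
  Position 5: 'c' vs 'a' => DIFFER
Positions that differ: 4

4


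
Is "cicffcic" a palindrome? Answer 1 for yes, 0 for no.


Input: cicffcic
Reversed: cicffcic
  Compare pos 0 ('c') with pos 7 ('c'): match
  Compare pos 1 ('i') with pos 6 ('i'): match
  Compare pos 2 ('c') with pos 5 ('c'): match
  Compare pos 3 ('f') with pos 4 ('f'): match
Result: palindrome

1


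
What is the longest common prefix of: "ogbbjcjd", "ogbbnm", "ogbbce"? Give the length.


Words: ogbbjcjd, ogbbnm, ogbbce
  Position 0: all 'o' => match
  Position 1: all 'g' => match
  Position 2: all 'b' => match
  Position 3: all 'b' => match
  Position 4: ('j', 'n', 'c') => mismatch, stop
LCP = "ogbb" (length 4)

4


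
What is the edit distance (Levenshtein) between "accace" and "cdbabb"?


Computing edit distance: "accace" -> "cdbabb"
DP table:
           c    d    b    a    b    b
      0    1    2    3    4    5    6
  a   1    1    2    3    3    4    5
  c   2    1    2    3    4    4    5
  c   3    2    2    3    4    5    5
  a   4    3    3    3    3    4    5
  c   5    4    4    4    4    4    5
  e   6    5    5    5    5    5    5
Edit distance = dp[6][6] = 5

5


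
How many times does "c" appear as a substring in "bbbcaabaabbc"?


Searching for "c" in "bbbcaabaabbc"
Scanning each position:
  Position 0: "b" => no
  Position 1: "b" => no
  Position 2: "b" => no
  Position 3: "c" => MATCH
  Position 4: "a" => no
  Position 5: "a" => no
  Position 6: "b" => no
  Position 7: "a" => no
  Position 8: "a" => no
  Position 9: "b" => no
  Position 10: "b" => no
  Position 11: "c" => MATCH
Total occurrences: 2

2


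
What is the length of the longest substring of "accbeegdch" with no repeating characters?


Input: "accbeegdch"
Sliding window (track last position of each char):
  Position 0 ('a'): window [0,0] length 1 -- new best
  Position 1 ('c'): window [0,1] length 2 -- new best
  Position 2 ('c'): repeat (last at 1), move window start to 2
  Position 2 ('c'): window [2,2] length 1
  Position 3 ('b'): window [2,3] length 2
  Position 4 ('e'): window [2,4] length 3 -- new best
  Position 5 ('e'): repeat (last at 4), move window start to 5
  Position 5 ('e'): window [5,5] length 1
  Position 6 ('g'): window [5,6] length 2
  Position 7 ('d'): window [5,7] length 3
  Position 8 ('c'): window [5,8] length 4 -- new best
  Position 9 ('h'): window [5,9] length 5 -- new best
Longest substring with no repeats: "egdch" with length 5

5


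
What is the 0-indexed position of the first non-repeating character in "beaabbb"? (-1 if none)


Input: beaabbb
Character frequencies:
  'a': 2
  'b': 4
  'e': 1
Scanning left to right for freq == 1:
  Position 0 ('b'): freq=4, skip
  Position 1 ('e'): unique! => answer = 1

1


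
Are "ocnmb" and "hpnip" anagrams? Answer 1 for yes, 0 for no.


Strings: "ocnmb", "hpnip"
Sorted first:  bcmno
Sorted second: hinpp
Differ at position 0: 'b' vs 'h' => not anagrams

0


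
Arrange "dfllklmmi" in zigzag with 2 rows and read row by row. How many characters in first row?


Zigzag "dfllklmmi" into 2 rows:
Placing characters:
  'd' => row 0
  'f' => row 1
  'l' => row 0
  'l' => row 1
  'k' => row 0
  'l' => row 1
  'm' => row 0
  'm' => row 1
  'i' => row 0
Rows:
  Row 0: "dlkmi"
  Row 1: "fllm"
First row length: 5

5


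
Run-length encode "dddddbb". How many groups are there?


Input: dddddbb
Scanning for consecutive runs:
  Group 1: 'd' x 5 (positions 0-4)
  Group 2: 'b' x 2 (positions 5-6)
Total groups: 2

2


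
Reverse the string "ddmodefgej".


Input: ddmodefgej
Reading characters right to left:
  Position 9: 'j'
  Position 8: 'e'
  Position 7: 'g'
  Position 6: 'f'
  Position 5: 'e'
  Position 4: 'd'
  Position 3: 'o'
  Position 2: 'm'
  Position 1: 'd'
  Position 0: 'd'
Reversed: jegfedomdd

jegfedomdd


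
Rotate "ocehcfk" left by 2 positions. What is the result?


Input: "ocehcfk", rotate left by 2
First 2 characters: "oc"
Remaining characters: "ehcfk"
Concatenate remaining + first: "ehcfk" + "oc" = "ehcfkoc"

ehcfkoc


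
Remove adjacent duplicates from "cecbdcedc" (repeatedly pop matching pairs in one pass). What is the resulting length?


Input: cecbdcedc
Stack-based adjacent duplicate removal:
  Read 'c': push. Stack: c
  Read 'e': push. Stack: ce
  Read 'c': push. Stack: cec
  Read 'b': push. Stack: cecb
  Read 'd': push. Stack: cecbd
  Read 'c': push. Stack: cecbdc
  Read 'e': push. Stack: cecbdce
  Read 'd': push. Stack: cecbdced
  Read 'c': push. Stack: cecbdcedc
Final stack: "cecbdcedc" (length 9)

9


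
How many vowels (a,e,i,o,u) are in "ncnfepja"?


Input: ncnfepja
Checking each character:
  'n' at position 0: consonant
  'c' at position 1: consonant
  'n' at position 2: consonant
  'f' at position 3: consonant
  'e' at position 4: vowel (running total: 1)
  'p' at position 5: consonant
  'j' at position 6: consonant
  'a' at position 7: vowel (running total: 2)
Total vowels: 2

2


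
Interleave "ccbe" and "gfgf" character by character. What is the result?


Interleaving "ccbe" and "gfgf":
  Position 0: 'c' from first, 'g' from second => "cg"
  Position 1: 'c' from first, 'f' from second => "cf"
  Position 2: 'b' from first, 'g' from second => "bg"
  Position 3: 'e' from first, 'f' from second => "ef"
Result: cgcfbgef

cgcfbgef


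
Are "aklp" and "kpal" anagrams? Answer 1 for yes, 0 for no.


Strings: "aklp", "kpal"
Sorted first:  aklp
Sorted second: aklp
Sorted forms match => anagrams

1


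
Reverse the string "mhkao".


Input: mhkao
Reading characters right to left:
  Position 4: 'o'
  Position 3: 'a'
  Position 2: 'k'
  Position 1: 'h'
  Position 0: 'm'
Reversed: oakhm

oakhm


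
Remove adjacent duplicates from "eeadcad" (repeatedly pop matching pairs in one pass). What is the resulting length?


Input: eeadcad
Stack-based adjacent duplicate removal:
  Read 'e': push. Stack: e
  Read 'e': matches stack top 'e' => pop. Stack: (empty)
  Read 'a': push. Stack: a
  Read 'd': push. Stack: ad
  Read 'c': push. Stack: adc
  Read 'a': push. Stack: adca
  Read 'd': push. Stack: adcad
Final stack: "adcad" (length 5)

5


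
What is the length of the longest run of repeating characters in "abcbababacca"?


Input: "abcbababacca"
Scanning for longest run:
  Position 1 ('b'): new char, reset run to 1
  Position 2 ('c'): new char, reset run to 1
  Position 3 ('b'): new char, reset run to 1
  Position 4 ('a'): new char, reset run to 1
  Position 5 ('b'): new char, reset run to 1
  Position 6 ('a'): new char, reset run to 1
  Position 7 ('b'): new char, reset run to 1
  Position 8 ('a'): new char, reset run to 1
  Position 9 ('c'): new char, reset run to 1
  Position 10 ('c'): continues run of 'c', length=2
  Position 11 ('a'): new char, reset run to 1
Longest run: 'c' with length 2

2


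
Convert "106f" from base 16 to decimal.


Input: "106f" in base 16
Positional expansion:
  Digit '1' (value 1) x 16^3 = 4096
  Digit '0' (value 0) x 16^2 = 0
  Digit '6' (value 6) x 16^1 = 96
  Digit 'f' (value 15) x 16^0 = 15
Sum = 4207

4207


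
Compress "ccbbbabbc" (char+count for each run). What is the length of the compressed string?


Input: ccbbbabbc
Runs:
  'c' x 2 => "c2"
  'b' x 3 => "b3"
  'a' x 1 => "a1"
  'b' x 2 => "b2"
  'c' x 1 => "c1"
Compressed: "c2b3a1b2c1"
Compressed length: 10

10


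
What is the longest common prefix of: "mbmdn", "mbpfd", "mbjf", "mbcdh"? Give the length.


Words: mbmdn, mbpfd, mbjf, mbcdh
  Position 0: all 'm' => match
  Position 1: all 'b' => match
  Position 2: ('m', 'p', 'j', 'c') => mismatch, stop
LCP = "mb" (length 2)

2


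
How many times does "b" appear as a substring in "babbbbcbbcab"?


Searching for "b" in "babbbbcbbcab"
Scanning each position:
  Position 0: "b" => MATCH
  Position 1: "a" => no
  Position 2: "b" => MATCH
  Position 3: "b" => MATCH
  Position 4: "b" => MATCH
  Position 5: "b" => MATCH
  Position 6: "c" => no
  Position 7: "b" => MATCH
  Position 8: "b" => MATCH
  Position 9: "c" => no
  Position 10: "a" => no
  Position 11: "b" => MATCH
Total occurrences: 8

8


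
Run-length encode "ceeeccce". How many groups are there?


Input: ceeeccce
Scanning for consecutive runs:
  Group 1: 'c' x 1 (positions 0-0)
  Group 2: 'e' x 3 (positions 1-3)
  Group 3: 'c' x 3 (positions 4-6)
  Group 4: 'e' x 1 (positions 7-7)
Total groups: 4

4


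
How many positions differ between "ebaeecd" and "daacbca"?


Comparing "ebaeecd" and "daacbca" position by position:
  Position 0: 'e' vs 'd' => DIFFER
  Position 1: 'b' vs 'a' => DIFFER
  Position 2: 'a' vs 'a' => same
  Position 3: 'e' vs 'c' => DIFFER
  Position 4: 'e' vs 'b' => DIFFER
  Position 5: 'c' vs 'c' => same
  Position 6: 'd' vs 'a' => DIFFER
Positions that differ: 5

5


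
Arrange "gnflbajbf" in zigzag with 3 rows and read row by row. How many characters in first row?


Zigzag "gnflbajbf" into 3 rows:
Placing characters:
  'g' => row 0
  'n' => row 1
  'f' => row 2
  'l' => row 1
  'b' => row 0
  'a' => row 1
  'j' => row 2
  'b' => row 1
  'f' => row 0
Rows:
  Row 0: "gbf"
  Row 1: "nlab"
  Row 2: "fj"
First row length: 3

3


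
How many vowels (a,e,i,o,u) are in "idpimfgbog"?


Input: idpimfgbog
Checking each character:
  'i' at position 0: vowel (running total: 1)
  'd' at position 1: consonant
  'p' at position 2: consonant
  'i' at position 3: vowel (running total: 2)
  'm' at position 4: consonant
  'f' at position 5: consonant
  'g' at position 6: consonant
  'b' at position 7: consonant
  'o' at position 8: vowel (running total: 3)
  'g' at position 9: consonant
Total vowels: 3

3


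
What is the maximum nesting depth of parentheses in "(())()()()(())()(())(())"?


Input: "(())()()()(())()(())(())"
Tracking depth:
  Position 0 '(': depth becomes 1
  Position 1 '(': depth becomes 2
  Position 2 ')': depth becomes 1
  Position 3 ')': depth becomes 0
  Position 4 '(': depth becomes 1
  Position 5 ')': depth becomes 0
  Position 6 '(': depth becomes 1
  Position 7 ')': depth becomes 0
  Position 8 '(': depth becomes 1
  Position 9 ')': depth becomes 0
  Position 10 '(': depth becomes 1
  Position 11 '(': depth becomes 2
  Position 12 ')': depth becomes 1
  Position 13 ')': depth becomes 0
  Position 14 '(': depth becomes 1
  Position 15 ')': depth becomes 0
  Position 16 '(': depth becomes 1
  Position 17 '(': depth becomes 2
  Position 18 ')': depth becomes 1
  Position 19 ')': depth becomes 0
  Position 20 '(': depth becomes 1
  Position 21 '(': depth becomes 2
  Position 22 ')': depth becomes 1
  Position 23 ')': depth becomes 0
Maximum depth reached: 2

2


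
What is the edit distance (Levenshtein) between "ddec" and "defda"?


Computing edit distance: "ddec" -> "defda"
DP table:
           d    e    f    d    a
      0    1    2    3    4    5
  d   1    0    1    2    3    4
  d   2    1    1    2    2    3
  e   3    2    1    2    3    3
  c   4    3    2    2    3    4
Edit distance = dp[4][5] = 4

4


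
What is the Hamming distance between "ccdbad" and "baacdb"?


Comparing "ccdbad" and "baacdb" position by position:
  Position 0: 'c' vs 'b' => differ
  Position 1: 'c' vs 'a' => differ
  Position 2: 'd' vs 'a' => differ
  Position 3: 'b' vs 'c' => differ
  Position 4: 'a' vs 'd' => differ
  Position 5: 'd' vs 'b' => differ
Total differences (Hamming distance): 6

6


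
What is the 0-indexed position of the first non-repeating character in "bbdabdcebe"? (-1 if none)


Input: bbdabdcebe
Character frequencies:
  'a': 1
  'b': 4
  'c': 1
  'd': 2
  'e': 2
Scanning left to right for freq == 1:
  Position 0 ('b'): freq=4, skip
  Position 1 ('b'): freq=4, skip
  Position 2 ('d'): freq=2, skip
  Position 3 ('a'): unique! => answer = 3

3


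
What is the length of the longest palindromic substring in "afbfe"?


Input: "afbfe"
Checking substrings for palindromes:
  [1:4] "fbf" (len 3) => palindrome
Longest palindromic substring: "fbf" with length 3

3


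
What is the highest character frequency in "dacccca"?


Input: dacccca
Character counts:
  'a': 2
  'c': 4
  'd': 1
Maximum frequency: 4

4


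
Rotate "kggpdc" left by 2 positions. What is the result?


Input: "kggpdc", rotate left by 2
First 2 characters: "kg"
Remaining characters: "gpdc"
Concatenate remaining + first: "gpdc" + "kg" = "gpdckg"

gpdckg


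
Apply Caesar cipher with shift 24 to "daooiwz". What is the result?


Caesar cipher: shift "daooiwz" by 24
  'd' (pos 3) + 24 = pos 1 = 'b'
  'a' (pos 0) + 24 = pos 24 = 'y'
  'o' (pos 14) + 24 = pos 12 = 'm'
  'o' (pos 14) + 24 = pos 12 = 'm'
  'i' (pos 8) + 24 = pos 6 = 'g'
  'w' (pos 22) + 24 = pos 20 = 'u'
  'z' (pos 25) + 24 = pos 23 = 'x'
Result: bymmgux

bymmgux


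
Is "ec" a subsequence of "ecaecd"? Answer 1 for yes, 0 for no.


Check if "ec" is a subsequence of "ecaecd"
Greedy scan:
  Position 0 ('e'): matches sub[0] = 'e'
  Position 1 ('c'): matches sub[1] = 'c'
  Position 2 ('a'): no match needed
  Position 3 ('e'): no match needed
  Position 4 ('c'): no match needed
  Position 5 ('d'): no match needed
All 2 characters matched => is a subsequence

1


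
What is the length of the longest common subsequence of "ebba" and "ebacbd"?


LCS of "ebba" and "ebacbd"
DP table:
           e    b    a    c    b    d
      0    0    0    0    0    0    0
  e   0    1    1    1    1    1    1
  b   0    1    2    2    2    2    2
  b   0    1    2    2    2    3    3
  a   0    1    2    3    3    3    3
LCS length = dp[4][6] = 3

3


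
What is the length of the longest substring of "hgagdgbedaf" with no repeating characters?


Input: "hgagdgbedaf"
Sliding window (track last position of each char):
  Position 0 ('h'): window [0,0] length 1 -- new best
  Position 1 ('g'): window [0,1] length 2 -- new best
  Position 2 ('a'): window [0,2] length 3 -- new best
  Position 3 ('g'): repeat (last at 1), move window start to 2
  Position 3 ('g'): window [2,3] length 2
  Position 4 ('d'): window [2,4] length 3
  Position 5 ('g'): repeat (last at 3), move window start to 4
  Position 5 ('g'): window [4,5] length 2
  Position 6 ('b'): window [4,6] length 3
  Position 7 ('e'): window [4,7] length 4 -- new best
  Position 8 ('d'): repeat (last at 4), move window start to 5
  Position 8 ('d'): window [5,8] length 4
  Position 9 ('a'): window [5,9] length 5 -- new best
  Position 10 ('f'): window [5,10] length 6 -- new best
Longest substring with no repeats: "gbedaf" with length 6

6


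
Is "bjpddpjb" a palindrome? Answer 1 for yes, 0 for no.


Input: bjpddpjb
Reversed: bjpddpjb
  Compare pos 0 ('b') with pos 7 ('b'): match
  Compare pos 1 ('j') with pos 6 ('j'): match
  Compare pos 2 ('p') with pos 5 ('p'): match
  Compare pos 3 ('d') with pos 4 ('d'): match
Result: palindrome

1


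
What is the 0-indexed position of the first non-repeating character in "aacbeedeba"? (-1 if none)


Input: aacbeedeba
Character frequencies:
  'a': 3
  'b': 2
  'c': 1
  'd': 1
  'e': 3
Scanning left to right for freq == 1:
  Position 0 ('a'): freq=3, skip
  Position 1 ('a'): freq=3, skip
  Position 2 ('c'): unique! => answer = 2

2


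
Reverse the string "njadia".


Input: njadia
Reading characters right to left:
  Position 5: 'a'
  Position 4: 'i'
  Position 3: 'd'
  Position 2: 'a'
  Position 1: 'j'
  Position 0: 'n'
Reversed: aidajn

aidajn


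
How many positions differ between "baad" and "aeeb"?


Comparing "baad" and "aeeb" position by position:
  Position 0: 'b' vs 'a' => DIFFER
  Position 1: 'a' vs 'e' => DIFFER
  Position 2: 'a' vs 'e' => DIFFER
  Position 3: 'd' vs 'b' => DIFFER
Positions that differ: 4

4


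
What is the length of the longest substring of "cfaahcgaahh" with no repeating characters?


Input: "cfaahcgaahh"
Sliding window (track last position of each char):
  Position 0 ('c'): window [0,0] length 1 -- new best
  Position 1 ('f'): window [0,1] length 2 -- new best
  Position 2 ('a'): window [0,2] length 3 -- new best
  Position 3 ('a'): repeat (last at 2), move window start to 3
  Position 3 ('a'): window [3,3] length 1
  Position 4 ('h'): window [3,4] length 2
  Position 5 ('c'): window [3,5] length 3
  Position 6 ('g'): window [3,6] length 4 -- new best
  Position 7 ('a'): repeat (last at 3), move window start to 4
  Position 7 ('a'): window [4,7] length 4
  Position 8 ('a'): repeat (last at 7), move window start to 8
  Position 8 ('a'): window [8,8] length 1
  Position 9 ('h'): window [8,9] length 2
  Position 10 ('h'): repeat (last at 9), move window start to 10
  Position 10 ('h'): window [10,10] length 1
Longest substring with no repeats: "ahcg" with length 4

4


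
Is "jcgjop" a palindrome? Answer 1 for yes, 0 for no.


Input: jcgjop
Reversed: pojgcj
  Compare pos 0 ('j') with pos 5 ('p'): MISMATCH
  Compare pos 1 ('c') with pos 4 ('o'): MISMATCH
  Compare pos 2 ('g') with pos 3 ('j'): MISMATCH
Result: not a palindrome

0


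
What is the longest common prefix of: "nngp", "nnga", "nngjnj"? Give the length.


Words: nngp, nnga, nngjnj
  Position 0: all 'n' => match
  Position 1: all 'n' => match
  Position 2: all 'g' => match
  Position 3: ('p', 'a', 'j') => mismatch, stop
LCP = "nng" (length 3)

3


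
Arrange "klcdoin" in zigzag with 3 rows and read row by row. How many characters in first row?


Zigzag "klcdoin" into 3 rows:
Placing characters:
  'k' => row 0
  'l' => row 1
  'c' => row 2
  'd' => row 1
  'o' => row 0
  'i' => row 1
  'n' => row 2
Rows:
  Row 0: "ko"
  Row 1: "ldi"
  Row 2: "cn"
First row length: 2

2


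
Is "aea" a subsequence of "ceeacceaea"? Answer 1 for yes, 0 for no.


Check if "aea" is a subsequence of "ceeacceaea"
Greedy scan:
  Position 0 ('c'): no match needed
  Position 1 ('e'): no match needed
  Position 2 ('e'): no match needed
  Position 3 ('a'): matches sub[0] = 'a'
  Position 4 ('c'): no match needed
  Position 5 ('c'): no match needed
  Position 6 ('e'): matches sub[1] = 'e'
  Position 7 ('a'): matches sub[2] = 'a'
  Position 8 ('e'): no match needed
  Position 9 ('a'): no match needed
All 3 characters matched => is a subsequence

1


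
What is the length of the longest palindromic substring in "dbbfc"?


Input: "dbbfc"
Checking substrings for palindromes:
  [1:3] "bb" (len 2) => palindrome
Longest palindromic substring: "bb" with length 2

2


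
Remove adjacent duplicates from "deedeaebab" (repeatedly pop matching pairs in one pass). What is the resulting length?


Input: deedeaebab
Stack-based adjacent duplicate removal:
  Read 'd': push. Stack: d
  Read 'e': push. Stack: de
  Read 'e': matches stack top 'e' => pop. Stack: d
  Read 'd': matches stack top 'd' => pop. Stack: (empty)
  Read 'e': push. Stack: e
  Read 'a': push. Stack: ea
  Read 'e': push. Stack: eae
  Read 'b': push. Stack: eaeb
  Read 'a': push. Stack: eaeba
  Read 'b': push. Stack: eaebab
Final stack: "eaebab" (length 6)

6


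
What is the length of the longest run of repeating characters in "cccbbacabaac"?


Input: "cccbbacabaac"
Scanning for longest run:
  Position 1 ('c'): continues run of 'c', length=2
  Position 2 ('c'): continues run of 'c', length=3
  Position 3 ('b'): new char, reset run to 1
  Position 4 ('b'): continues run of 'b', length=2
  Position 5 ('a'): new char, reset run to 1
  Position 6 ('c'): new char, reset run to 1
  Position 7 ('a'): new char, reset run to 1
  Position 8 ('b'): new char, reset run to 1
  Position 9 ('a'): new char, reset run to 1
  Position 10 ('a'): continues run of 'a', length=2
  Position 11 ('c'): new char, reset run to 1
Longest run: 'c' with length 3

3


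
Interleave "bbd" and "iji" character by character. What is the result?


Interleaving "bbd" and "iji":
  Position 0: 'b' from first, 'i' from second => "bi"
  Position 1: 'b' from first, 'j' from second => "bj"
  Position 2: 'd' from first, 'i' from second => "di"
Result: bibjdi

bibjdi


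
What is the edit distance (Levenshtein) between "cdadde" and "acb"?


Computing edit distance: "cdadde" -> "acb"
DP table:
           a    c    b
      0    1    2    3
  c   1    1    1    2
  d   2    2    2    2
  a   3    2    3    3
  d   4    3    3    4
  d   5    4    4    4
  e   6    5    5    5
Edit distance = dp[6][3] = 5

5


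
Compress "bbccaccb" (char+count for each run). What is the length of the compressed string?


Input: bbccaccb
Runs:
  'b' x 2 => "b2"
  'c' x 2 => "c2"
  'a' x 1 => "a1"
  'c' x 2 => "c2"
  'b' x 1 => "b1"
Compressed: "b2c2a1c2b1"
Compressed length: 10

10


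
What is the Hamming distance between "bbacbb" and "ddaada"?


Comparing "bbacbb" and "ddaada" position by position:
  Position 0: 'b' vs 'd' => differ
  Position 1: 'b' vs 'd' => differ
  Position 2: 'a' vs 'a' => same
  Position 3: 'c' vs 'a' => differ
  Position 4: 'b' vs 'd' => differ
  Position 5: 'b' vs 'a' => differ
Total differences (Hamming distance): 5

5


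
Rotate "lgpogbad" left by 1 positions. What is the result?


Input: "lgpogbad", rotate left by 1
First 1 characters: "l"
Remaining characters: "gpogbad"
Concatenate remaining + first: "gpogbad" + "l" = "gpogbadl"

gpogbadl


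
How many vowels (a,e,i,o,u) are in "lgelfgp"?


Input: lgelfgp
Checking each character:
  'l' at position 0: consonant
  'g' at position 1: consonant
  'e' at position 2: vowel (running total: 1)
  'l' at position 3: consonant
  'f' at position 4: consonant
  'g' at position 5: consonant
  'p' at position 6: consonant
Total vowels: 1

1


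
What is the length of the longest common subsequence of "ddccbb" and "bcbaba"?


LCS of "ddccbb" and "bcbaba"
DP table:
           b    c    b    a    b    a
      0    0    0    0    0    0    0
  d   0    0    0    0    0    0    0
  d   0    0    0    0    0    0    0
  c   0    0    1    1    1    1    1
  c   0    0    1    1    1    1    1
  b   0    1    1    2    2    2    2
  b   0    1    1    2    2    3    3
LCS length = dp[6][6] = 3

3


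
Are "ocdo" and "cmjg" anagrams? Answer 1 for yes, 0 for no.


Strings: "ocdo", "cmjg"
Sorted first:  cdoo
Sorted second: cgjm
Differ at position 1: 'd' vs 'g' => not anagrams

0


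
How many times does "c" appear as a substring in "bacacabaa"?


Searching for "c" in "bacacabaa"
Scanning each position:
  Position 0: "b" => no
  Position 1: "a" => no
  Position 2: "c" => MATCH
  Position 3: "a" => no
  Position 4: "c" => MATCH
  Position 5: "a" => no
  Position 6: "b" => no
  Position 7: "a" => no
  Position 8: "a" => no
Total occurrences: 2

2


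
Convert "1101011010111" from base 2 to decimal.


Input: "1101011010111" in base 2
Positional expansion:
  Digit '1' (value 1) x 2^12 = 4096
  Digit '1' (value 1) x 2^11 = 2048
  Digit '0' (value 0) x 2^10 = 0
  Digit '1' (value 1) x 2^9 = 512
  Digit '0' (value 0) x 2^8 = 0
  Digit '1' (value 1) x 2^7 = 128
  Digit '1' (value 1) x 2^6 = 64
  Digit '0' (value 0) x 2^5 = 0
  Digit '1' (value 1) x 2^4 = 16
  Digit '0' (value 0) x 2^3 = 0
  Digit '1' (value 1) x 2^2 = 4
  Digit '1' (value 1) x 2^1 = 2
  Digit '1' (value 1) x 2^0 = 1
Sum = 6871

6871


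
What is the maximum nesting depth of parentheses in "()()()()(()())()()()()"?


Input: "()()()()(()())()()()()"
Tracking depth:
  Position 0 '(': depth becomes 1
  Position 1 ')': depth becomes 0
  Position 2 '(': depth becomes 1
  Position 3 ')': depth becomes 0
  Position 4 '(': depth becomes 1
  Position 5 ')': depth becomes 0
  Position 6 '(': depth becomes 1
  Position 7 ')': depth becomes 0
  Position 8 '(': depth becomes 1
  Position 9 '(': depth becomes 2
  Position 10 ')': depth becomes 1
  Position 11 '(': depth becomes 2
  Position 12 ')': depth becomes 1
  Position 13 ')': depth becomes 0
  Position 14 '(': depth becomes 1
  Position 15 ')': depth becomes 0
  Position 16 '(': depth becomes 1
  Position 17 ')': depth becomes 0
  Position 18 '(': depth becomes 1
  Position 19 ')': depth becomes 0
  Position 20 '(': depth becomes 1
  Position 21 ')': depth becomes 0
Maximum depth reached: 2

2


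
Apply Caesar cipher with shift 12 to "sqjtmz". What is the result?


Caesar cipher: shift "sqjtmz" by 12
  's' (pos 18) + 12 = pos 4 = 'e'
  'q' (pos 16) + 12 = pos 2 = 'c'
  'j' (pos 9) + 12 = pos 21 = 'v'
  't' (pos 19) + 12 = pos 5 = 'f'
  'm' (pos 12) + 12 = pos 24 = 'y'
  'z' (pos 25) + 12 = pos 11 = 'l'
Result: ecvfyl

ecvfyl


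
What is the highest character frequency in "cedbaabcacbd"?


Input: cedbaabcacbd
Character counts:
  'a': 3
  'b': 3
  'c': 3
  'd': 2
  'e': 1
Maximum frequency: 3

3


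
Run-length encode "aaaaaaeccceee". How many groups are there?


Input: aaaaaaeccceee
Scanning for consecutive runs:
  Group 1: 'a' x 6 (positions 0-5)
  Group 2: 'e' x 1 (positions 6-6)
  Group 3: 'c' x 3 (positions 7-9)
  Group 4: 'e' x 3 (positions 10-12)
Total groups: 4

4


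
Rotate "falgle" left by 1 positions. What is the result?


Input: "falgle", rotate left by 1
First 1 characters: "f"
Remaining characters: "algle"
Concatenate remaining + first: "algle" + "f" = "alglef"

alglef


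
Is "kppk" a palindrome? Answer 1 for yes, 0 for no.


Input: kppk
Reversed: kppk
  Compare pos 0 ('k') with pos 3 ('k'): match
  Compare pos 1 ('p') with pos 2 ('p'): match
Result: palindrome

1


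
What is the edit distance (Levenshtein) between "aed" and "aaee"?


Computing edit distance: "aed" -> "aaee"
DP table:
           a    a    e    e
      0    1    2    3    4
  a   1    0    1    2    3
  e   2    1    1    1    2
  d   3    2    2    2    2
Edit distance = dp[3][4] = 2

2


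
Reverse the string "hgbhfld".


Input: hgbhfld
Reading characters right to left:
  Position 6: 'd'
  Position 5: 'l'
  Position 4: 'f'
  Position 3: 'h'
  Position 2: 'b'
  Position 1: 'g'
  Position 0: 'h'
Reversed: dlfhbgh

dlfhbgh


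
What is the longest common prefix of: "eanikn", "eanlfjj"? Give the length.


Words: eanikn, eanlfjj
  Position 0: all 'e' => match
  Position 1: all 'a' => match
  Position 2: all 'n' => match
  Position 3: ('i', 'l') => mismatch, stop
LCP = "ean" (length 3)

3


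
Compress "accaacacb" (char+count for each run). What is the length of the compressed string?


Input: accaacacb
Runs:
  'a' x 1 => "a1"
  'c' x 2 => "c2"
  'a' x 2 => "a2"
  'c' x 1 => "c1"
  'a' x 1 => "a1"
  'c' x 1 => "c1"
  'b' x 1 => "b1"
Compressed: "a1c2a2c1a1c1b1"
Compressed length: 14

14


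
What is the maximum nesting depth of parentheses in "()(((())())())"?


Input: "()(((())())())"
Tracking depth:
  Position 0 '(': depth becomes 1
  Position 1 ')': depth becomes 0
  Position 2 '(': depth becomes 1
  Position 3 '(': depth becomes 2
  Position 4 '(': depth becomes 3
  Position 5 '(': depth becomes 4
  Position 6 ')': depth becomes 3
  Position 7 ')': depth becomes 2
  Position 8 '(': depth becomes 3
  Position 9 ')': depth becomes 2
  Position 10 ')': depth becomes 1
  Position 11 '(': depth becomes 2
  Position 12 ')': depth becomes 1
  Position 13 ')': depth becomes 0
Maximum depth reached: 4

4


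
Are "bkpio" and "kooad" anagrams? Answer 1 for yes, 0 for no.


Strings: "bkpio", "kooad"
Sorted first:  bikop
Sorted second: adkoo
Differ at position 0: 'b' vs 'a' => not anagrams

0


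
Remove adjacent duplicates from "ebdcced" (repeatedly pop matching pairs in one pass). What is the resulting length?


Input: ebdcced
Stack-based adjacent duplicate removal:
  Read 'e': push. Stack: e
  Read 'b': push. Stack: eb
  Read 'd': push. Stack: ebd
  Read 'c': push. Stack: ebdc
  Read 'c': matches stack top 'c' => pop. Stack: ebd
  Read 'e': push. Stack: ebde
  Read 'd': push. Stack: ebded
Final stack: "ebded" (length 5)

5


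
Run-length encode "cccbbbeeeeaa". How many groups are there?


Input: cccbbbeeeeaa
Scanning for consecutive runs:
  Group 1: 'c' x 3 (positions 0-2)
  Group 2: 'b' x 3 (positions 3-5)
  Group 3: 'e' x 4 (positions 6-9)
  Group 4: 'a' x 2 (positions 10-11)
Total groups: 4

4


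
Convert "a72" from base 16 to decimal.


Input: "a72" in base 16
Positional expansion:
  Digit 'a' (value 10) x 16^2 = 2560
  Digit '7' (value 7) x 16^1 = 112
  Digit '2' (value 2) x 16^0 = 2
Sum = 2674

2674


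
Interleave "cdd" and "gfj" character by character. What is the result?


Interleaving "cdd" and "gfj":
  Position 0: 'c' from first, 'g' from second => "cg"
  Position 1: 'd' from first, 'f' from second => "df"
  Position 2: 'd' from first, 'j' from second => "dj"
Result: cgdfdj

cgdfdj


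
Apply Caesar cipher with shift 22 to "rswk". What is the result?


Caesar cipher: shift "rswk" by 22
  'r' (pos 17) + 22 = pos 13 = 'n'
  's' (pos 18) + 22 = pos 14 = 'o'
  'w' (pos 22) + 22 = pos 18 = 's'
  'k' (pos 10) + 22 = pos 6 = 'g'
Result: nosg

nosg


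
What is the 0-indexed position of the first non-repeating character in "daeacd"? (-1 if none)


Input: daeacd
Character frequencies:
  'a': 2
  'c': 1
  'd': 2
  'e': 1
Scanning left to right for freq == 1:
  Position 0 ('d'): freq=2, skip
  Position 1 ('a'): freq=2, skip
  Position 2 ('e'): unique! => answer = 2

2


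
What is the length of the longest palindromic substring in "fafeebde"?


Input: "fafeebde"
Checking substrings for palindromes:
  [0:3] "faf" (len 3) => palindrome
  [3:5] "ee" (len 2) => palindrome
Longest palindromic substring: "faf" with length 3

3


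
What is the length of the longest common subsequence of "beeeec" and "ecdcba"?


LCS of "beeeec" and "ecdcba"
DP table:
           e    c    d    c    b    a
      0    0    0    0    0    0    0
  b   0    0    0    0    0    1    1
  e   0    1    1    1    1    1    1
  e   0    1    1    1    1    1    1
  e   0    1    1    1    1    1    1
  e   0    1    1    1    1    1    1
  c   0    1    2    2    2    2    2
LCS length = dp[6][6] = 2

2


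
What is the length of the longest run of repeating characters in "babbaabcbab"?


Input: "babbaabcbab"
Scanning for longest run:
  Position 1 ('a'): new char, reset run to 1
  Position 2 ('b'): new char, reset run to 1
  Position 3 ('b'): continues run of 'b', length=2
  Position 4 ('a'): new char, reset run to 1
  Position 5 ('a'): continues run of 'a', length=2
  Position 6 ('b'): new char, reset run to 1
  Position 7 ('c'): new char, reset run to 1
  Position 8 ('b'): new char, reset run to 1
  Position 9 ('a'): new char, reset run to 1
  Position 10 ('b'): new char, reset run to 1
Longest run: 'b' with length 2

2


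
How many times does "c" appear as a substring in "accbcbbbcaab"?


Searching for "c" in "accbcbbbcaab"
Scanning each position:
  Position 0: "a" => no
  Position 1: "c" => MATCH
  Position 2: "c" => MATCH
  Position 3: "b" => no
  Position 4: "c" => MATCH
  Position 5: "b" => no
  Position 6: "b" => no
  Position 7: "b" => no
  Position 8: "c" => MATCH
  Position 9: "a" => no
  Position 10: "a" => no
  Position 11: "b" => no
Total occurrences: 4

4


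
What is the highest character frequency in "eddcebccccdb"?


Input: eddcebccccdb
Character counts:
  'b': 2
  'c': 5
  'd': 3
  'e': 2
Maximum frequency: 5

5


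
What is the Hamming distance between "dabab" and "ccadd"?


Comparing "dabab" and "ccadd" position by position:
  Position 0: 'd' vs 'c' => differ
  Position 1: 'a' vs 'c' => differ
  Position 2: 'b' vs 'a' => differ
  Position 3: 'a' vs 'd' => differ
  Position 4: 'b' vs 'd' => differ
Total differences (Hamming distance): 5

5


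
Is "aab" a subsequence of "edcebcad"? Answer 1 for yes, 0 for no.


Check if "aab" is a subsequence of "edcebcad"
Greedy scan:
  Position 0 ('e'): no match needed
  Position 1 ('d'): no match needed
  Position 2 ('c'): no match needed
  Position 3 ('e'): no match needed
  Position 4 ('b'): no match needed
  Position 5 ('c'): no match needed
  Position 6 ('a'): matches sub[0] = 'a'
  Position 7 ('d'): no match needed
Only matched 1/3 characters => not a subsequence

0


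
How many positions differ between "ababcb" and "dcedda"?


Comparing "ababcb" and "dcedda" position by position:
  Position 0: 'a' vs 'd' => DIFFER
  Position 1: 'b' vs 'c' => DIFFER
  Position 2: 'a' vs 'e' => DIFFER
  Position 3: 'b' vs 'd' => DIFFER
  Position 4: 'c' vs 'd' => DIFFER
  Position 5: 'b' vs 'a' => DIFFER
Positions that differ: 6

6


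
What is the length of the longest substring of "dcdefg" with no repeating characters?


Input: "dcdefg"
Sliding window (track last position of each char):
  Position 0 ('d'): window [0,0] length 1 -- new best
  Position 1 ('c'): window [0,1] length 2 -- new best
  Position 2 ('d'): repeat (last at 0), move window start to 1
  Position 2 ('d'): window [1,2] length 2
  Position 3 ('e'): window [1,3] length 3 -- new best
  Position 4 ('f'): window [1,4] length 4 -- new best
  Position 5 ('g'): window [1,5] length 5 -- new best
Longest substring with no repeats: "cdefg" with length 5

5


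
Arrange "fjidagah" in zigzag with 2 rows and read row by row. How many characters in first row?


Zigzag "fjidagah" into 2 rows:
Placing characters:
  'f' => row 0
  'j' => row 1
  'i' => row 0
  'd' => row 1
  'a' => row 0
  'g' => row 1
  'a' => row 0
  'h' => row 1
Rows:
  Row 0: "fiaa"
  Row 1: "jdgh"
First row length: 4

4


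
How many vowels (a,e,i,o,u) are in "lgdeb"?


Input: lgdeb
Checking each character:
  'l' at position 0: consonant
  'g' at position 1: consonant
  'd' at position 2: consonant
  'e' at position 3: vowel (running total: 1)
  'b' at position 4: consonant
Total vowels: 1

1


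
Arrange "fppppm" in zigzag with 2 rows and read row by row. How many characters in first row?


Zigzag "fppppm" into 2 rows:
Placing characters:
  'f' => row 0
  'p' => row 1
  'p' => row 0
  'p' => row 1
  'p' => row 0
  'm' => row 1
Rows:
  Row 0: "fpp"
  Row 1: "ppm"
First row length: 3

3


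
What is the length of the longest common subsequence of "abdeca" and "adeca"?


LCS of "abdeca" and "adeca"
DP table:
           a    d    e    c    a
      0    0    0    0    0    0
  a   0    1    1    1    1    1
  b   0    1    1    1    1    1
  d   0    1    2    2    2    2
  e   0    1    2    3    3    3
  c   0    1    2    3    4    4
  a   0    1    2    3    4    5
LCS length = dp[6][5] = 5

5


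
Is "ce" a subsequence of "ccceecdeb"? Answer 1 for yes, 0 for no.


Check if "ce" is a subsequence of "ccceecdeb"
Greedy scan:
  Position 0 ('c'): matches sub[0] = 'c'
  Position 1 ('c'): no match needed
  Position 2 ('c'): no match needed
  Position 3 ('e'): matches sub[1] = 'e'
  Position 4 ('e'): no match needed
  Position 5 ('c'): no match needed
  Position 6 ('d'): no match needed
  Position 7 ('e'): no match needed
  Position 8 ('b'): no match needed
All 2 characters matched => is a subsequence

1


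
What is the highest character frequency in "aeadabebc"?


Input: aeadabebc
Character counts:
  'a': 3
  'b': 2
  'c': 1
  'd': 1
  'e': 2
Maximum frequency: 3

3


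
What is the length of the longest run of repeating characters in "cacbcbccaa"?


Input: "cacbcbccaa"
Scanning for longest run:
  Position 1 ('a'): new char, reset run to 1
  Position 2 ('c'): new char, reset run to 1
  Position 3 ('b'): new char, reset run to 1
  Position 4 ('c'): new char, reset run to 1
  Position 5 ('b'): new char, reset run to 1
  Position 6 ('c'): new char, reset run to 1
  Position 7 ('c'): continues run of 'c', length=2
  Position 8 ('a'): new char, reset run to 1
  Position 9 ('a'): continues run of 'a', length=2
Longest run: 'c' with length 2

2


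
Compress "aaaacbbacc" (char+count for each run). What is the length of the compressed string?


Input: aaaacbbacc
Runs:
  'a' x 4 => "a4"
  'c' x 1 => "c1"
  'b' x 2 => "b2"
  'a' x 1 => "a1"
  'c' x 2 => "c2"
Compressed: "a4c1b2a1c2"
Compressed length: 10

10
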